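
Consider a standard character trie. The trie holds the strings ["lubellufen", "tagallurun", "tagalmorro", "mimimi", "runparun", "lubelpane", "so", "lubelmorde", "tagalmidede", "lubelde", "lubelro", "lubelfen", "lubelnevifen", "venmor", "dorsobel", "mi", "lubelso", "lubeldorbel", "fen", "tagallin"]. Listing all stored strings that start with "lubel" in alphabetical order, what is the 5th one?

Filter for "lubel…" and sort: "lubelde", "lubeldorbel", "lubelfen", "lubellufen", "lubelmorde", "lubelnevifen", "lubelpane", "lubelro", "lubelso"
Position 5: lubelmorde

lubelmorde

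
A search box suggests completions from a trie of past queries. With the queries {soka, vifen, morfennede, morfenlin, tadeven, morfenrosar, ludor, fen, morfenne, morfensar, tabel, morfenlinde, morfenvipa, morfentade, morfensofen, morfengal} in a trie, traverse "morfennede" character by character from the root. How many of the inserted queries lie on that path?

Check each prefix of "morfennede" against the stored set — each match is an end-marker on the path.
Prefixes of the query that are stored words: "morfenne", "morfennede"
Count: 2

2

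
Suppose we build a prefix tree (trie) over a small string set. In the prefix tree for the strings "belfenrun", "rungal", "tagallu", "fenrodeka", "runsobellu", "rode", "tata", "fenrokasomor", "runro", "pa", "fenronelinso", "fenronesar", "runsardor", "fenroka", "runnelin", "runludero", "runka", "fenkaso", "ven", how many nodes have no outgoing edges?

A leaf is a node with no children — equivalently, the end of a word that is not a proper prefix of any other stored word.
Those words: "belfenrun", "fenkaso", "fenrodeka", "fenrokasomor", "fenronelinso", "fenronesar", "pa", "rode", "rungal", "runka", "runludero", "runnelin", "runro", "runsardor", "runsobellu", "tagallu", "tata", "ven"
Leaf count: 18

18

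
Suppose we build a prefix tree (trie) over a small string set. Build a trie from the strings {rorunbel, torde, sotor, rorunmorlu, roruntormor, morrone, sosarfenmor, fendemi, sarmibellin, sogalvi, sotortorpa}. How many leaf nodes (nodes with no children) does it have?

10

Leaves are exactly the stored words that no other stored word extends.
Those words: "fendemi", "morrone", "rorunbel", "rorunmorlu", "roruntormor", "sarmibellin", "sogalvi", "sosarfenmor", "sotortorpa", "torde"
Leaf count: 10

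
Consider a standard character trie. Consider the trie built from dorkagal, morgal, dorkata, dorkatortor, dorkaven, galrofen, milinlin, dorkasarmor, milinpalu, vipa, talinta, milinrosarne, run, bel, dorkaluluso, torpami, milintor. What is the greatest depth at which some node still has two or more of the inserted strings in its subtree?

Equivalently: take the maximum, over all pairs, of their longest common prefix length.
e.g. "dorkata" and "dorkatortor" share the prefix "dorkat" of length 6; no pair shares a longer one.
Longest shared-prefix length: 6

6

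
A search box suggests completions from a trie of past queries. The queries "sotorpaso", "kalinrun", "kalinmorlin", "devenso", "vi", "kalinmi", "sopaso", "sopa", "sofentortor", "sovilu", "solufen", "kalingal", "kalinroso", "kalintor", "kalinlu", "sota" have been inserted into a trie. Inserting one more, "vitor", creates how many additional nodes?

3

"vi" is already a path in the trie; the remaining "tor" must be added.
Each of the 3 remaining characters creates one node.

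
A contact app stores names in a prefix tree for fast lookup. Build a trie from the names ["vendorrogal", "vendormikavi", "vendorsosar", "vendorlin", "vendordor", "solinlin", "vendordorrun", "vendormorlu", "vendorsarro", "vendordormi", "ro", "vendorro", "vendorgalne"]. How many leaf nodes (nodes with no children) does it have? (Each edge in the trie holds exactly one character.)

11

A leaf is a node with no children — equivalently, the end of a word that is not a proper prefix of any other stored word.
Those words: "ro", "solinlin", "vendordormi", "vendordorrun", "vendorgalne", "vendorlin", "vendormikavi", "vendormorlu", "vendorrogal", "vendorsarro", "vendorsosar"
Leaf count: 11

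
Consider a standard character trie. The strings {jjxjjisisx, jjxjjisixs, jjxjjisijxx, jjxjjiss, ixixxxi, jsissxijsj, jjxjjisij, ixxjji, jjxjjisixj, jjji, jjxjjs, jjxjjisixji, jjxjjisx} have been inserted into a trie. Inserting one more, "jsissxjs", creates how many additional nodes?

Walking "jsissxjs" from the root, the first 6 characters ("jsissx") follow existing edges; "j" is the first miss.
New nodes needed: |"jsissxjs"| − 6 = 8 − 6 = 2.

2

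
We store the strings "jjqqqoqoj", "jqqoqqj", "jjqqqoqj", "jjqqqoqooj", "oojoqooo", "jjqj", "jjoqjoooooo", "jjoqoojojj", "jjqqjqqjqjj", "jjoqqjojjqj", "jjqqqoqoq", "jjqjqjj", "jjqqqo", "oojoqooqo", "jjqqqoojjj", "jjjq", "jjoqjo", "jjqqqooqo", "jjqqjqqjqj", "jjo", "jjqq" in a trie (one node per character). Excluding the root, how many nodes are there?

Insert word by word; a character creates a node only if that edge doesn't already exist:
  "jjqqqoqoj" → 9 new (j, j, q, q, q, o, q, o, j)
  "jqqoqqj" → prefix "j" already present; 6 new (q, q, o, q, q, j)
  "jjqqqoqj" → prefix "jjqqqoq" already present; 1 new (j)
  "jjqqqoqooj" → prefix "jjqqqoqo" already present; 2 new (o, j)
  "oojoqooo" → 8 new (o, o, j, o, q, o, o, o)
  "jjqj" → prefix "jjq" already present; 1 new (j)
  "jjoqjoooooo" → prefix "jj" already present; 9 new (o, q, j, o, o, o, o, o, o)
  "jjoqoojojj" → prefix "jjoq" already present; 6 new (o, o, j, o, j, j)
  "jjqqjqqjqjj" → prefix "jjqq" already present; 7 new (j, q, q, j, q, j, j)
  "jjoqqjojjqj" → prefix "jjoq" already present; 7 new (q, j, o, j, j, q, j)
  "jjqqqoqoq" → prefix "jjqqqoqo" already present; 1 new (q)
  "jjqjqjj" → prefix "jjqj" already present; 3 new (q, j, j)
  "jjqqqo" → prefix "jjqqqo" already present; 0 new (none)
  "oojoqooqo" → prefix "oojoqoo" already present; 2 new (q, o)
  "jjqqqoojjj" → prefix "jjqqqo" already present; 4 new (o, j, j, j)
  "jjjq" → prefix "jj" already present; 2 new (j, q)
  "jjoqjo" → prefix "jjoqjo" already present; 0 new (none)
  "jjqqqooqo" → prefix "jjqqqoo" already present; 2 new (q, o)
  "jjqqjqqjqj" → prefix "jjqqjqqjqj" already present; 0 new (none)
  "jjo" → prefix "jjo" already present; 0 new (none)
  "jjqq" → prefix "jjqq" already present; 0 new (none)
Total nodes = 9 + 6 + 1 + 2 + 8 + 1 + 9 + 6 + 7 + 7 + 1 + 3 + 0 + 2 + 4 + 2 + 0 + 2 + 0 + 0 + 0 = 70

70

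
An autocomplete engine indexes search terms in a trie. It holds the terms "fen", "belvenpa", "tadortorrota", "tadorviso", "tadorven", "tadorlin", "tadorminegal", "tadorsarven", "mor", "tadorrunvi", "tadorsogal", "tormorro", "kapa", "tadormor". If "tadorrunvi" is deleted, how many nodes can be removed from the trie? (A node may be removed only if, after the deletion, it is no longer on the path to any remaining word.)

5

A node on "tadorrunvi"'s path can go only if nothing else ends at it or branches off below it.
The suffix "runvi" (5 nodes) is used only by "tadorrunvi"; the node for "tador" still has the child "t", so pruning stops there.
Nodes removed: 5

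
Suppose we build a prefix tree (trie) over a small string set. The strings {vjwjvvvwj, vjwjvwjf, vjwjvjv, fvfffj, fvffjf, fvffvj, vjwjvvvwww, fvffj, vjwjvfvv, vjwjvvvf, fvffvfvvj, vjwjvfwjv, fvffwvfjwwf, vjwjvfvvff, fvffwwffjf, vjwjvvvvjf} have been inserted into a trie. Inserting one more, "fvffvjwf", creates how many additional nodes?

"fvffvj" is already a path in the trie; the remaining "wf" must be added.
New nodes needed: |"fvffvjwf"| − 6 = 8 − 6 = 2.

2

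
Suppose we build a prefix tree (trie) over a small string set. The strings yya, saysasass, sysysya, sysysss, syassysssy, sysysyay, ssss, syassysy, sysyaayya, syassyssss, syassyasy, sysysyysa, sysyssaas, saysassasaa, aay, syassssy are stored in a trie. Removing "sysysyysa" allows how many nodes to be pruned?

A node on "sysysyysa"'s path can go only if nothing else ends at it or branches off below it.
The suffix "ysa" (3 nodes) is used only by "sysysyysa"; the node for "sysysy" still has the child "a", so pruning stops there.
Nodes removed: 3

3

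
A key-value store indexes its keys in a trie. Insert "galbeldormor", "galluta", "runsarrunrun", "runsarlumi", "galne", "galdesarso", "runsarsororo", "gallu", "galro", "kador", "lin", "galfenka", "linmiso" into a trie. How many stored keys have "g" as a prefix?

Filter for entries beginning with "g":
Matches: "galbeldormor", "galdesarso", "galfenka", "gallu", "galluta", "galne", "galro"
Count: 7

7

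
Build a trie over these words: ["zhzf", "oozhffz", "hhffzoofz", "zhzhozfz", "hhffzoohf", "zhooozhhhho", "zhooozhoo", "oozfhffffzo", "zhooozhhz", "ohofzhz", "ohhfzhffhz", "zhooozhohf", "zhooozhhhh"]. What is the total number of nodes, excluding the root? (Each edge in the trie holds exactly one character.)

63

Count nodes per top-level branch (shared prefixes stored once):
  'h'-branch (hhffzoofz, hhffzoohf): 11 nodes
  'o'-branch (ohhfzhffhz, ohofzhz, oozfhffffzo, oozhffz): 29 nodes
  'z'-branch (zhooozhhhh, zhooozhhhho, zhooozhhz, zhooozhohf, zhooozhoo, zhzf, zhzhozfz): 23 nodes
Sum: 63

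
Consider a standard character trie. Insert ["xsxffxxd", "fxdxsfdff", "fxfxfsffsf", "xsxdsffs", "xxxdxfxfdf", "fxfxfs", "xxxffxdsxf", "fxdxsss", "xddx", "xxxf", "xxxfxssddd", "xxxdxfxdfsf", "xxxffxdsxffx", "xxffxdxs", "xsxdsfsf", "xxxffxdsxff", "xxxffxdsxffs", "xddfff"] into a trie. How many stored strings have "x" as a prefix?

Traverse to the node for "x", then collect every word in that subtree.
Matches: "xddfff", "xddx", "xsxdsffs", "xsxdsfsf", "xsxffxxd", "xxffxdxs", "xxxdxfxdfsf", "xxxdxfxfdf", "xxxf", "xxxffxdsxf", "xxxffxdsxff", "xxxffxdsxffs", "xxxffxdsxffx", "xxxfxssddd"
Count: 14

14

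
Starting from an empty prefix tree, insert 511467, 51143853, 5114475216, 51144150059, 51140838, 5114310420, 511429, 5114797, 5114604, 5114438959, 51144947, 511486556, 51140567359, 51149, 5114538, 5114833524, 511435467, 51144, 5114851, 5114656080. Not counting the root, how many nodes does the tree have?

77

Count nodes per top-level branch (shared prefixes stored once):
  '5'-branch (51140567359, 51140838, 511429, 5114310420, 511435467, 51143853, 51144, 51144150059, 5114438959, 5114475216, 51144947, 5114538, 5114604, 5114656080, 511467, 5114797, 5114833524, 5114851, 511486556, 51149): 77 nodes
Sum: 77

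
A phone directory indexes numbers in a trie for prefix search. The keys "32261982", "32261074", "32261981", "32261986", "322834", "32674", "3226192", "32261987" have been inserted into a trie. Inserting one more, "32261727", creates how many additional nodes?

The longest prefix of "32261727" already in the trie is "32261" (length 5).
New nodes needed: |"32261727"| − 5 = 8 − 5 = 3.

3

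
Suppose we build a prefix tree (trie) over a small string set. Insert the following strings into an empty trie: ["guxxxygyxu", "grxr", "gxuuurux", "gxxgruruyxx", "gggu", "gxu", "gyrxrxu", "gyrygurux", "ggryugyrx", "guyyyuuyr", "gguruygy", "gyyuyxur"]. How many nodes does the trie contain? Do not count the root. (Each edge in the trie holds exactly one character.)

70

Insert word by word; a character creates a node only if that edge doesn't already exist:
  "guxxxygyxu" → 10 new (g, u, x, x, x, y, g, y, x, u)
  "grxr" → prefix "g" already present; 3 new (r, x, r)
  "gxuuurux" → prefix "g" already present; 7 new (x, u, u, u, r, u, x)
  "gxxgruruyxx" → prefix "gx" already present; 9 new (x, g, r, u, r, u, y, x, x)
  "gggu" → prefix "g" already present; 3 new (g, g, u)
  "gxu" → prefix "gxu" already present; 0 new (none)
  "gyrxrxu" → prefix "g" already present; 6 new (y, r, x, r, x, u)
  "gyrygurux" → prefix "gyr" already present; 6 new (y, g, u, r, u, x)
  "ggryugyrx" → prefix "gg" already present; 7 new (r, y, u, g, y, r, x)
  "guyyyuuyr" → prefix "gu" already present; 7 new (y, y, y, u, u, y, r)
  "gguruygy" → prefix "gg" already present; 6 new (u, r, u, y, g, y)
  "gyyuyxur" → prefix "gy" already present; 6 new (y, u, y, x, u, r)
Total nodes = 10 + 3 + 7 + 9 + 3 + 0 + 6 + 6 + 7 + 7 + 6 + 6 = 70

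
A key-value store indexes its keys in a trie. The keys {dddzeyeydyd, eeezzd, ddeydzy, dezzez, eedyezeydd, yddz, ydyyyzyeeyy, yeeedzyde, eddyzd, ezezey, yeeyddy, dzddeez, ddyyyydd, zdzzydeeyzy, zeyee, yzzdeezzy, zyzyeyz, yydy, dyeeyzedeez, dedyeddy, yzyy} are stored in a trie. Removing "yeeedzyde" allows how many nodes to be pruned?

6

A node on "yeeedzyde"'s path can go only if nothing else ends at it or branches off below it.
The suffix "edzyde" (6 nodes) is used only by "yeeedzyde"; the node for "yee" still has the child "y", so pruning stops there.
Nodes removed: 6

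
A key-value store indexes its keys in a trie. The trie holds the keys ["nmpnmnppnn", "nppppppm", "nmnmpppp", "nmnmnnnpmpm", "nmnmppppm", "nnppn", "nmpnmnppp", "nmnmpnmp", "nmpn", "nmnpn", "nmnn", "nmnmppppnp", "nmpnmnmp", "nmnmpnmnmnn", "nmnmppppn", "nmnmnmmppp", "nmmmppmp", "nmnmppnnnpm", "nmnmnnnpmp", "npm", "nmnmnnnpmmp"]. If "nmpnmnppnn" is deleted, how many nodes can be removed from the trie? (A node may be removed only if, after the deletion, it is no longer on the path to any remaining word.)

After clearing the end-marker at "nmpnmnppnn", prune upward until reaching a node still needed by another word.
The suffix "nn" (2 nodes) is used only by "nmpnmnppnn"; the node for "nmpnmnpp" still has the child "p", so pruning stops there.
Nodes removed: 2

2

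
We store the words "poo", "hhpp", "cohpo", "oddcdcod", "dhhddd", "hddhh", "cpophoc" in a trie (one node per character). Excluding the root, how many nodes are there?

36

Count nodes per top-level branch (shared prefixes stored once):
  'c'-branch (cohpo, cpophoc): 11 nodes
  'd'-branch (dhhddd): 6 nodes
  'h'-branch (hddhh, hhpp): 8 nodes
  'o'-branch (oddcdcod): 8 nodes
  'p'-branch (poo): 3 nodes
Sum: 36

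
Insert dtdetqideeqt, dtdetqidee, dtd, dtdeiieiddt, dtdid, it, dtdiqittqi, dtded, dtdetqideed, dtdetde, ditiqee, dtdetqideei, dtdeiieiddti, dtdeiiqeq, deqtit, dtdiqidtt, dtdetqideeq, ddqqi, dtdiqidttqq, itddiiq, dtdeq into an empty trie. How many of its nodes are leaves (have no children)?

A leaf is a node with no children — equivalently, the end of a word that is not a proper prefix of any other stored word.
Those words: "ddqqi", "deqtit", "ditiqee", "dtded", "dtdeiieiddti", "dtdeiiqeq", "dtdeq", "dtdetde", "dtdetqideed", "dtdetqideei", "dtdetqideeqt", "dtdid", "dtdiqidttqq", "dtdiqittqi", "itddiiq"
Leaf count: 15

15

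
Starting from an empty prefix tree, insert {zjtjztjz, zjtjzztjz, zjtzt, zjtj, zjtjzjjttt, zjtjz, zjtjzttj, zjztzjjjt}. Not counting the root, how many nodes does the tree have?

For each word, the new-node count is its length minus the longest prefix already in the trie:
  "zjtjztjz" → 8 new (z, j, t, j, z, t, j, z)
  "zjtjzztjz" → prefix "zjtjz" already present; 4 new (z, t, j, z)
  "zjtzt" → prefix "zjt" already present; 2 new (z, t)
  "zjtj" → prefix "zjtj" already present; 0 new (none)
  "zjtjzjjttt" → prefix "zjtjz" already present; 5 new (j, j, t, t, t)
  "zjtjz" → prefix "zjtjz" already present; 0 new (none)
  "zjtjzttj" → prefix "zjtjzt" already present; 2 new (t, j)
  "zjztzjjjt" → prefix "zj" already present; 7 new (z, t, z, j, j, j, t)
Total nodes = 8 + 4 + 2 + 0 + 5 + 0 + 2 + 7 = 28

28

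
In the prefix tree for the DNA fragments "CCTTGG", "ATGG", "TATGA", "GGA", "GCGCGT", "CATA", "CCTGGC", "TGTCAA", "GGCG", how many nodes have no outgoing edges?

9

Leaves are exactly the stored words that no other stored word extends.
Those words: "ATGG", "CATA", "CCTGGC", "CCTTGG", "GCGCGT", "GGA", "GGCG", "TATGA", "TGTCAA"
Leaf count: 9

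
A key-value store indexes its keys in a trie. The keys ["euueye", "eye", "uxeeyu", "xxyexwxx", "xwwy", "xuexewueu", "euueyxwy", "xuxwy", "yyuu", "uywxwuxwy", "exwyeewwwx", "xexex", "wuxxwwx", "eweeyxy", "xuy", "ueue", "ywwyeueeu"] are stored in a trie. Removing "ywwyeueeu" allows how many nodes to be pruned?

A node on "ywwyeueeu"'s path can go only if nothing else ends at it or branches off below it.
The suffix "wwyeueeu" (8 nodes) is used only by "ywwyeueeu"; the node for "y" still has the child "y", so pruning stops there.
Nodes removed: 8

8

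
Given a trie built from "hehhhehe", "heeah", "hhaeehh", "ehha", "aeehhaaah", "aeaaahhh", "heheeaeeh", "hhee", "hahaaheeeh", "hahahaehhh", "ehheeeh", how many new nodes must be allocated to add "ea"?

1

The longest prefix of "ea" already in the trie is "e" (length 1).
New nodes needed: |"ea"| − 1 = 2 − 1 = 1.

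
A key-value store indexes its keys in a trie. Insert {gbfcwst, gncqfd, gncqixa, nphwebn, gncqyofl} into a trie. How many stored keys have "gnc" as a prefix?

3

Filter for entries beginning with "gnc":
Words under "gnc": gncqfd, gncqixa, gncqyofl
Count: 3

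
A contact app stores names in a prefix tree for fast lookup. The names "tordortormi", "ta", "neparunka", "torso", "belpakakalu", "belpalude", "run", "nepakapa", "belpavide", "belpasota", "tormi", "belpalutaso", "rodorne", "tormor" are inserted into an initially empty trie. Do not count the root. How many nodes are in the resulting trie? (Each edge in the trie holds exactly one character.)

67

Count nodes per top-level branch (shared prefixes stored once):
  'b'-branch (belpakakalu, belpalude, belpalutaso, belpasota, belpavide): 27 nodes
  'n'-branch (nepakapa, neparunka): 13 nodes
  'r'-branch (rodorne, run): 9 nodes
  't'-branch (ta, tordortormi, tormi, tormor, torso): 18 nodes
Sum: 67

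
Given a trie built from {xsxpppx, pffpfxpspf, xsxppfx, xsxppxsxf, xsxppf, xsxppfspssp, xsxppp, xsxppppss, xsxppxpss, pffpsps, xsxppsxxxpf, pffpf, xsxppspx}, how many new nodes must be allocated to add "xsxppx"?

Every character of "xsxppx" already lies on an existing path (it is a prefix of some stored word).
No new nodes are needed: 0.

0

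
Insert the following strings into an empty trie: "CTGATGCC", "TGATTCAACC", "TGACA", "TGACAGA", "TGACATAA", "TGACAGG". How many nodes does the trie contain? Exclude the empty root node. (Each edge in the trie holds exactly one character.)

Trie structure (* marks end of a word):
(root)
├─ C
│  └─ T
│     └─ G
│        └─ A
│           └─ T
│              └─ G
│                 └─ C
│                    └─ C *
└─ T
   └─ G
      └─ A
         ├─ C
         │  └─ A *
         │     ├─ G
         │     │  ├─ A *
         │     │  └─ G *
         │     └─ T
         │        └─ A
         │           └─ A *
         └─ T
            └─ T
               └─ C
                  └─ A
                     └─ A
                        └─ C
                           └─ C *
Counting every labelled node above: 26.

26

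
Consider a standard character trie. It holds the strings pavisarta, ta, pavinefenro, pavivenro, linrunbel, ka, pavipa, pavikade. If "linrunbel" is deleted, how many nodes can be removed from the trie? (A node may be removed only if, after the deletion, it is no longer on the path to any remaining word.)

9

A node on "linrunbel"'s path can go only if nothing else ends at it or branches off below it.
No other word shares any prefix with "linrunbel", so all 9 of its nodes go.
Nodes removed: 9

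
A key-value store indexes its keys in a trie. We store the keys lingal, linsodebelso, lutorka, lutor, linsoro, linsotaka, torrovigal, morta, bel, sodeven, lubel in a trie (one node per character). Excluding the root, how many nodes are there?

55

Count nodes per top-level branch (shared prefixes stored once):
  'b'-branch (bel): 3 nodes
  'l'-branch (lingal, linsodebelso, linsoro, linsotaka, lubel, lutor, lutorka): 30 nodes
  'm'-branch (morta): 5 nodes
  's'-branch (sodeven): 7 nodes
  't'-branch (torrovigal): 10 nodes
Sum: 55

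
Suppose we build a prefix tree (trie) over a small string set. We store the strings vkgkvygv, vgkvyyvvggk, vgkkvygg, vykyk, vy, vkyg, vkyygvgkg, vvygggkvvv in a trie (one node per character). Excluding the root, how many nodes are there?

Insert word by word; a character creates a node only if that edge doesn't already exist:
  "vkgkvygv" → 8 new (v, k, g, k, v, y, g, v)
  "vgkvyyvvggk" → prefix "v" already present; 10 new (g, k, v, y, y, v, v, g, g, k)
  "vgkkvygg" → prefix "vgk" already present; 5 new (k, v, y, g, g)
  "vykyk" → prefix "v" already present; 4 new (y, k, y, k)
  "vy" → prefix "vy" already present; 0 new (none)
  "vkyg" → prefix "vk" already present; 2 new (y, g)
  "vkyygvgkg" → prefix "vky" already present; 6 new (y, g, v, g, k, g)
  "vvygggkvvv" → prefix "v" already present; 9 new (v, y, g, g, g, k, v, v, v)
Total nodes = 8 + 10 + 5 + 4 + 0 + 2 + 6 + 9 = 44

44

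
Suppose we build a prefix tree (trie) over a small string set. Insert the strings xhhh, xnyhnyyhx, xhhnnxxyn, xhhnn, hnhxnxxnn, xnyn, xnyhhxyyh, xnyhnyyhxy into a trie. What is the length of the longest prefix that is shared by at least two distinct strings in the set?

Equivalently: take the maximum, over all pairs, of their longest common prefix length.
e.g. "xnyhnyyhx" and "xnyhnyyhxy" share the prefix "xnyhnyyhx" of length 9; no pair shares a longer one.
Longest shared-prefix length: 9

9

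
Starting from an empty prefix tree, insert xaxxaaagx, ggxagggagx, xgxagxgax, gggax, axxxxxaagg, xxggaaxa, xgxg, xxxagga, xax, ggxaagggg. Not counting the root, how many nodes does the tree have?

58

Count nodes per top-level branch (shared prefixes stored once):
  'a'-branch (axxxxxaagg): 10 nodes
  'g'-branch (gggax, ggxaagggg, ggxagggagx): 18 nodes
  'x'-branch (xax, xaxxaaagx, xgxagxgax, xgxg, xxggaaxa, xxxagga): 30 nodes
Sum: 58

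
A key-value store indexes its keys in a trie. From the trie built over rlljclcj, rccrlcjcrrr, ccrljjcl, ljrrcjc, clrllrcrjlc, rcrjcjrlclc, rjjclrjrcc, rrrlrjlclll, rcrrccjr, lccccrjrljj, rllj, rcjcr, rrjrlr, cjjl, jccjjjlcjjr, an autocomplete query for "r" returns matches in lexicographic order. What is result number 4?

Words with prefix "r", in lexicographic order: "rccrlcjcrrr", "rcjcr", "rcrjcjrlclc", "rcrrccjr", "rjjclrjrcc", "rllj", "rlljclcj", "rrjrlr", "rrrlrjlclll"
Position 4: rcrrccjr

rcrrccjr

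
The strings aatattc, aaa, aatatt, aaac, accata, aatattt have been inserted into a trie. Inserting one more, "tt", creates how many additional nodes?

"tt" shares no prefix with any stored word, so all 2 characters open new nodes.
2 − 0 = 2 new nodes.

2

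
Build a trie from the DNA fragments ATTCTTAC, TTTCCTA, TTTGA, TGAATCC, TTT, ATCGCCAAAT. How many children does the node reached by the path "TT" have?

1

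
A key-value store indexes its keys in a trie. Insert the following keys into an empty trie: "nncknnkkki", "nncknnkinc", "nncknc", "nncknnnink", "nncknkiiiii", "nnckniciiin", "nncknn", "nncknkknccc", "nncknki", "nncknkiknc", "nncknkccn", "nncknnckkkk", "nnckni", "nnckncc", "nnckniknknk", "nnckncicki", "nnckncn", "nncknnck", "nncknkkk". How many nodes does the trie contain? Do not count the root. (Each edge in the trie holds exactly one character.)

Trace insertions, counting only characters that open a new branch:
  "nncknnkkki" → 10 new (n, n, c, k, n, n, k, k, k, i)
  "nncknnkinc" → prefix "nncknnk" already present; 3 new (i, n, c)
  "nncknc" → prefix "nnckn" already present; 1 new (c)
  "nncknnnink" → prefix "nncknn" already present; 4 new (n, i, n, k)
  "nncknkiiiii" → prefix "nnckn" already present; 6 new (k, i, i, i, i, i)
  "nnckniciiin" → prefix "nnckn" already present; 6 new (i, c, i, i, i, n)
  "nncknn" → prefix "nncknn" already present; 0 new (none)
  "nncknkknccc" → prefix "nncknk" already present; 5 new (k, n, c, c, c)
  "nncknki" → prefix "nncknki" already present; 0 new (none)
  "nncknkiknc" → prefix "nncknki" already present; 3 new (k, n, c)
  "nncknkccn" → prefix "nncknk" already present; 3 new (c, c, n)
  "nncknnckkkk" → prefix "nncknn" already present; 5 new (c, k, k, k, k)
  "nnckni" → prefix "nnckni" already present; 0 new (none)
  "nnckncc" → prefix "nncknc" already present; 1 new (c)
  "nnckniknknk" → prefix "nnckni" already present; 5 new (k, n, k, n, k)
  "nnckncicki" → prefix "nncknc" already present; 4 new (i, c, k, i)
  "nnckncn" → prefix "nncknc" already present; 1 new (n)
  "nncknnck" → prefix "nncknnck" already present; 0 new (none)
  "nncknkkk" → prefix "nncknkk" already present; 1 new (k)
Total nodes = 10 + 3 + 1 + 4 + 6 + 6 + 0 + 5 + 0 + 3 + 3 + 5 + 0 + 1 + 5 + 4 + 1 + 0 + 1 = 58

58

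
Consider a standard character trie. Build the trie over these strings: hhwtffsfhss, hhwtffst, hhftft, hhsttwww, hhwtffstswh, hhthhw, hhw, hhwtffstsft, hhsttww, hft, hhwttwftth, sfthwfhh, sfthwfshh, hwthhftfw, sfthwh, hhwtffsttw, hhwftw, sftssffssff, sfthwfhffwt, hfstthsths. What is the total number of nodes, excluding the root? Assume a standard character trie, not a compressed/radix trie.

84

Insert word by word; a character creates a node only if that edge doesn't already exist:
  "hhwtffsfhss" → 11 new (h, h, w, t, f, f, s, f, h, s, s)
  "hhwtffst" → prefix "hhwtffs" already present; 1 new (t)
  "hhftft" → prefix "hh" already present; 4 new (f, t, f, t)
  "hhsttwww" → prefix "hh" already present; 6 new (s, t, t, w, w, w)
  "hhwtffstswh" → prefix "hhwtffst" already present; 3 new (s, w, h)
  "hhthhw" → prefix "hh" already present; 4 new (t, h, h, w)
  "hhw" → prefix "hhw" already present; 0 new (none)
  "hhwtffstsft" → prefix "hhwtffsts" already present; 2 new (f, t)
  "hhsttww" → prefix "hhsttww" already present; 0 new (none)
  "hft" → prefix "h" already present; 2 new (f, t)
  "hhwttwftth" → prefix "hhwt" already present; 6 new (t, w, f, t, t, h)
  "sfthwfhh" → 8 new (s, f, t, h, w, f, h, h)
  "sfthwfshh" → prefix "sfthwf" already present; 3 new (s, h, h)
  "hwthhftfw" → prefix "h" already present; 8 new (w, t, h, h, f, t, f, w)
  "sfthwh" → prefix "sfthw" already present; 1 new (h)
  "hhwtffsttw" → prefix "hhwtffst" already present; 2 new (t, w)
  "hhwftw" → prefix "hhw" already present; 3 new (f, t, w)
  "sftssffssff" → prefix "sft" already present; 8 new (s, s, f, f, s, s, f, f)
  "sfthwfhffwt" → prefix "sfthwfh" already present; 4 new (f, f, w, t)
  "hfstthsths" → prefix "hf" already present; 8 new (s, t, t, h, s, t, h, s)
Total nodes = 11 + 1 + 4 + 6 + 3 + 4 + 0 + 2 + 0 + 2 + 6 + 8 + 3 + 8 + 1 + 2 + 3 + 8 + 4 + 8 = 84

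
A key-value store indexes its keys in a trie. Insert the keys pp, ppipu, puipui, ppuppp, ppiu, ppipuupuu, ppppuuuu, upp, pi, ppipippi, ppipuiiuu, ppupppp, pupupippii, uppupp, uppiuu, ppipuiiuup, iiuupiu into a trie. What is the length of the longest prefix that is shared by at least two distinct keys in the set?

Equivalently: take the maximum, over all pairs, of their longest common prefix length.
e.g. "ppipuiiuu" and "ppipuiiuup" share the prefix "ppipuiiuu" of length 9; no pair shares a longer one.
Longest shared-prefix length: 9

9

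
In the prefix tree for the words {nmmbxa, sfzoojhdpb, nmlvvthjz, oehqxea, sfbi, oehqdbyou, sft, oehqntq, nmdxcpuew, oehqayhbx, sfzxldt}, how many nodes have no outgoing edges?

Leaves are exactly the stored words that no other stored word extends.
Those words: "nmdxcpuew", "nmlvvthjz", "nmmbxa", "oehqayhbx", "oehqdbyou", "oehqntq", "oehqxea", "sfbi", "sft", "sfzoojhdpb", "sfzxldt"
Leaf count: 11

11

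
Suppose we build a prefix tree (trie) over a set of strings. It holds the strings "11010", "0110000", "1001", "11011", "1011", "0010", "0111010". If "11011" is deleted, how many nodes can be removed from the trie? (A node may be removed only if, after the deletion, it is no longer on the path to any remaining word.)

1

After clearing the end-marker at "11011", prune upward until reaching a node still needed by another word.
The suffix "1" (1 node) is used only by "11011"; the node for "1101" still has the child "0", so pruning stops there.
Nodes removed: 1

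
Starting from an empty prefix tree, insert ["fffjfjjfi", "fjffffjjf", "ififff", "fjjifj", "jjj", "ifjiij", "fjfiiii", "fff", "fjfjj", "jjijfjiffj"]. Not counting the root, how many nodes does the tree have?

48

Trace insertions, counting only characters that open a new branch:
  "fffjfjjfi" → 9 new (f, f, f, j, f, j, j, f, i)
  "fjffffjjf" → prefix "f" already present; 8 new (j, f, f, f, f, j, j, f)
  "ififff" → 6 new (i, f, i, f, f, f)
  "fjjifj" → prefix "fj" already present; 4 new (j, i, f, j)
  "jjj" → 3 new (j, j, j)
  "ifjiij" → prefix "if" already present; 4 new (j, i, i, j)
  "fjfiiii" → prefix "fjf" already present; 4 new (i, i, i, i)
  "fff" → prefix "fff" already present; 0 new (none)
  "fjfjj" → prefix "fjf" already present; 2 new (j, j)
  "jjijfjiffj" → prefix "jj" already present; 8 new (i, j, f, j, i, f, f, j)
Total nodes = 9 + 8 + 6 + 4 + 3 + 4 + 4 + 0 + 2 + 8 = 48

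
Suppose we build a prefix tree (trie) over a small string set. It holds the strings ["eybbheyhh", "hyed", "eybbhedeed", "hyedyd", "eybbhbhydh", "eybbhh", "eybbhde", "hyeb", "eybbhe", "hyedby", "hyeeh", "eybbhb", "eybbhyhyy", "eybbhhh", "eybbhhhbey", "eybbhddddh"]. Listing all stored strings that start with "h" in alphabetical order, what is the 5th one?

DFS of the "h" subtree visits, in order: "hyeb", "hyed", "hyedby", "hyedyd", "hyeeh"
Position 5: hyeeh

hyeeh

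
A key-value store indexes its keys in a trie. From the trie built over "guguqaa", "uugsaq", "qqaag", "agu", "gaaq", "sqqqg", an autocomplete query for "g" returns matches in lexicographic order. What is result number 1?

gaaq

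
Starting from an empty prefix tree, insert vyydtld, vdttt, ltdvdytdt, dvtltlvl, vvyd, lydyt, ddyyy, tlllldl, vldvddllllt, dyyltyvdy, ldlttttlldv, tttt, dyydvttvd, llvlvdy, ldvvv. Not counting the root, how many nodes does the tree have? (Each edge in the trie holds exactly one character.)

Insert word by word; a character creates a node only if that edge doesn't already exist:
  "vyydtld" → 7 new (v, y, y, d, t, l, d)
  "vdttt" → prefix "v" already present; 4 new (d, t, t, t)
  "ltdvdytdt" → 9 new (l, t, d, v, d, y, t, d, t)
  "dvtltlvl" → 8 new (d, v, t, l, t, l, v, l)
  "vvyd" → prefix "v" already present; 3 new (v, y, d)
  "lydyt" → prefix "l" already present; 4 new (y, d, y, t)
  "ddyyy" → prefix "d" already present; 4 new (d, y, y, y)
  "tlllldl" → 7 new (t, l, l, l, l, d, l)
  "vldvddllllt" → prefix "v" already present; 10 new (l, d, v, d, d, l, l, l, l, t)
  "dyyltyvdy" → prefix "d" already present; 8 new (y, y, l, t, y, v, d, y)
  "ldlttttlldv" → prefix "l" already present; 10 new (d, l, t, t, t, t, l, l, d, v)
  "tttt" → prefix "t" already present; 3 new (t, t, t)
  "dyydvttvd" → prefix "dyy" already present; 6 new (d, v, t, t, v, d)
  "llvlvdy" → prefix "l" already present; 6 new (l, v, l, v, d, y)
  "ldvvv" → prefix "ld" already present; 3 new (v, v, v)
Total nodes = 7 + 4 + 9 + 8 + 3 + 4 + 4 + 7 + 10 + 8 + 10 + 3 + 6 + 6 + 3 = 92

92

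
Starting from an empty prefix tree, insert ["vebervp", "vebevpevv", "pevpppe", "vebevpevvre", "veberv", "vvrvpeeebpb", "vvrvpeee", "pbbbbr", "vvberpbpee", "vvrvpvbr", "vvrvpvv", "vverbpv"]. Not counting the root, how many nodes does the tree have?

Count nodes per top-level branch (shared prefixes stored once):
  'p'-branch (pbbbbr, pevpppe): 12 nodes
  'v'-branch (veberv, vebervp, vebevpevv, vebevpevvre, vvberpbpee, vverbpv, vvrvpeee, vvrvpeeebpb, vvrvpvbr, vvrvpvv): 41 nodes
Sum: 53

53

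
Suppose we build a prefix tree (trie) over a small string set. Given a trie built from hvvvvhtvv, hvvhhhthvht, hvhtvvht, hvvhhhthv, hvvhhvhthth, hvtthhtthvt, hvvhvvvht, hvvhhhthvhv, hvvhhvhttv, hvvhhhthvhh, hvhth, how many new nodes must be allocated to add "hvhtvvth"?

2

"hvhtvv" is already a path in the trie; the remaining "th" must be added.
Each of the 2 remaining characters creates one node.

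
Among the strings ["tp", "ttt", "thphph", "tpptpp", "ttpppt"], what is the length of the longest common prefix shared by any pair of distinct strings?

The deepest shared node is where two words last agree before diverging.
e.g. "tp" and "tpptpp" share the prefix "tp" of length 2; no pair shares a longer one.
Longest shared-prefix length: 2

2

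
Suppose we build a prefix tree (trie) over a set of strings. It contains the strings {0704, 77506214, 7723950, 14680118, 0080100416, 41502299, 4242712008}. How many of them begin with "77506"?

Filter for entries beginning with "77506":
Words under "77506": 77506214
Count: 1

1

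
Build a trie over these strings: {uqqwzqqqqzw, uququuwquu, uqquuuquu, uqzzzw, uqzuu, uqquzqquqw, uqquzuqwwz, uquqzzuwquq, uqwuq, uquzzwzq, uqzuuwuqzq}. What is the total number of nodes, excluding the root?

For each word, the new-node count is its length minus the longest prefix already in the trie:
  "uqqwzqqqqzw" → 11 new (u, q, q, w, z, q, q, q, q, z, w)
  "uququuwquu" → prefix "uq" already present; 8 new (u, q, u, u, w, q, u, u)
  "uqquuuquu" → prefix "uqq" already present; 6 new (u, u, u, q, u, u)
  "uqzzzw" → prefix "uq" already present; 4 new (z, z, z, w)
  "uqzuu" → prefix "uqz" already present; 2 new (u, u)
  "uqquzqquqw" → prefix "uqqu" already present; 6 new (z, q, q, u, q, w)
  "uqquzuqwwz" → prefix "uqquz" already present; 5 new (u, q, w, w, z)
  "uquqzzuwquq" → prefix "uquq" already present; 7 new (z, z, u, w, q, u, q)
  "uqwuq" → prefix "uq" already present; 3 new (w, u, q)
  "uquzzwzq" → prefix "uqu" already present; 5 new (z, z, w, z, q)
  "uqzuuwuqzq" → prefix "uqzuu" already present; 5 new (w, u, q, z, q)
Total nodes = 11 + 8 + 6 + 4 + 2 + 6 + 5 + 7 + 3 + 5 + 5 = 62

62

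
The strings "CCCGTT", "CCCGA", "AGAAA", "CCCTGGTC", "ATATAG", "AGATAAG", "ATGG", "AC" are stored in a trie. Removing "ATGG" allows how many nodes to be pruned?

2

After clearing the end-marker at "ATGG", prune upward until reaching a node still needed by another word.
The suffix "GG" (2 nodes) is used only by "ATGG"; the node for "AT" still has the child "A", so pruning stops there.
Nodes removed: 2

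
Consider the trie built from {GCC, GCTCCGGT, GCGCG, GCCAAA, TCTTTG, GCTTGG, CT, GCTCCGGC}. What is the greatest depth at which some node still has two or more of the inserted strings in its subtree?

7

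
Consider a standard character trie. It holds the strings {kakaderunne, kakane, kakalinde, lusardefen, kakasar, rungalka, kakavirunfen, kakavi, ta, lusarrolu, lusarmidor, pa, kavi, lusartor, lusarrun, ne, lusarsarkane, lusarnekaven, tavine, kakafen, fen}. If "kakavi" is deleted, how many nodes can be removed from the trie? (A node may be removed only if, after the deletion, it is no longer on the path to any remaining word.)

After clearing the end-marker at "kakavi", prune upward until reaching a node still needed by another word.
Every node on "kakavi" is still needed (e.g. by "kakavirunfen"), so nothing is freed.
Nodes removed: 0

0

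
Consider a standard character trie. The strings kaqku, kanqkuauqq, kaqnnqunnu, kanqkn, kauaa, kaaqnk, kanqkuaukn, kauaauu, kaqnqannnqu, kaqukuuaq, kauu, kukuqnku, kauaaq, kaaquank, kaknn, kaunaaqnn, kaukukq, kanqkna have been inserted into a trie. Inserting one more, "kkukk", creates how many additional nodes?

4

"k" is already a path in the trie; the remaining "kukk" must be added.
So 5 − 1 = 4 new nodes.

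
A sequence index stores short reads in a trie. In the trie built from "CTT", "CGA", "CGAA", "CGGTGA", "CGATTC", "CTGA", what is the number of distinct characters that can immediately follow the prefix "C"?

Walk "C" from the root, arriving at one node.
Distinct next characters after "C": G, T.
That node has 2 child edges.

2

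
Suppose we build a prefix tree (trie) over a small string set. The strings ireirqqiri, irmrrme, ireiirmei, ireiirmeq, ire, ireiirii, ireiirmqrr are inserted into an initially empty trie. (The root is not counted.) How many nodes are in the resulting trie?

Trie structure (* marks end of a word):
(root)
└─ i
   └─ r
      ├─ e *
      │  └─ i
      │     ├─ i
      │     │  └─ r
      │     │     ├─ i
      │     │     │  └─ i *
      │     │     └─ m
      │     │        ├─ e
      │     │        │  ├─ i *
      │     │        │  └─ q *
      │     │        └─ q
      │     │           └─ r
      │     │              └─ r *
      │     └─ r
      │        └─ q
      │           └─ q
      │              └─ i
      │                 └─ r
      │                    └─ i *
      └─ m
         └─ r
            └─ r
               └─ m
                  └─ e *
Counting every labelled node above: 26.

26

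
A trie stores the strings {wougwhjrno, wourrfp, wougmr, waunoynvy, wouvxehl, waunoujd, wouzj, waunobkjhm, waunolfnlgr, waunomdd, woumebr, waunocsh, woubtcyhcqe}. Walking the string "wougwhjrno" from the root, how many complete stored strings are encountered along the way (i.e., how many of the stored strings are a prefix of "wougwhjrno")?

1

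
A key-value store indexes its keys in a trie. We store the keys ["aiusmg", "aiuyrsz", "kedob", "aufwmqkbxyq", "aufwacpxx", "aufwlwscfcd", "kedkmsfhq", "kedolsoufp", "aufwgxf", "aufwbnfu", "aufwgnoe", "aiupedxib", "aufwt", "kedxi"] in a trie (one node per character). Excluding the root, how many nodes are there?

68

Count nodes per top-level branch (shared prefixes stored once):
  'a'-branch (aiupedxib, aiusmg, aiuyrsz, aufwacpxx, aufwbnfu, aufwgnoe, aufwgxf, aufwlwscfcd, aufwmqkbxyq, aufwt): 49 nodes
  'k'-branch (kedkmsfhq, kedob, kedolsoufp, kedxi): 19 nodes
Sum: 68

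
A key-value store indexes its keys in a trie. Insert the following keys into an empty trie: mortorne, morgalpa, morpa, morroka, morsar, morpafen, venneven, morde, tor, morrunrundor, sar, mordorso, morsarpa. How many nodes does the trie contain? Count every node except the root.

For each word, the new-node count is its length minus the longest prefix already in the trie:
  "mortorne" → 8 new (m, o, r, t, o, r, n, e)
  "morgalpa" → prefix "mor" already present; 5 new (g, a, l, p, a)
  "morpa" → prefix "mor" already present; 2 new (p, a)
  "morroka" → prefix "mor" already present; 4 new (r, o, k, a)
  "morsar" → prefix "mor" already present; 3 new (s, a, r)
  "morpafen" → prefix "morpa" already present; 3 new (f, e, n)
  "venneven" → 8 new (v, e, n, n, e, v, e, n)
  "morde" → prefix "mor" already present; 2 new (d, e)
  "tor" → 3 new (t, o, r)
  "morrunrundor" → prefix "morr" already present; 8 new (u, n, r, u, n, d, o, r)
  "sar" → 3 new (s, a, r)
  "mordorso" → prefix "mord" already present; 4 new (o, r, s, o)
  "morsarpa" → prefix "morsar" already present; 2 new (p, a)
Total nodes = 8 + 5 + 2 + 4 + 3 + 3 + 8 + 2 + 3 + 8 + 3 + 4 + 2 = 55

55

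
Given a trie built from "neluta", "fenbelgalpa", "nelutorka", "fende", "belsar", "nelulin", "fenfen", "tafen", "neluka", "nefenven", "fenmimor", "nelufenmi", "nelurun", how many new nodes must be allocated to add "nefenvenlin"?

"nefenven" is already a path in the trie; the remaining "lin" must be added.
New nodes needed: |"nefenvenlin"| − 8 = 11 − 8 = 3.

3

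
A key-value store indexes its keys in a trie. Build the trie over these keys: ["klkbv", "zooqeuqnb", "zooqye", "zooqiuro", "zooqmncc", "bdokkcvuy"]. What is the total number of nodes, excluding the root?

Trie structure (* marks end of a word):
(root)
├─ b
│  └─ d
│     └─ o
│        └─ k
│           └─ k
│              └─ c
│                 └─ v
│                    └─ u
│                       └─ y *
├─ k
│  └─ l
│     └─ k
│        └─ b
│           └─ v *
└─ z
   └─ o
      └─ o
         └─ q
            ├─ e
            │  └─ u
            │     └─ q
            │        └─ n
            │           └─ b *
            ├─ i
            │  └─ u
            │     └─ r
            │        └─ o *
            ├─ m
            │  └─ n
            │     └─ c
            │        └─ c *
            └─ y
               └─ e *
Counting every labelled node above: 33.

33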